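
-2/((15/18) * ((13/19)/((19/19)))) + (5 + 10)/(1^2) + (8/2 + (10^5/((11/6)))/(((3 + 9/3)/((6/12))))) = 3261077/715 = 4560.95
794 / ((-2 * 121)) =-397 / 121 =-3.28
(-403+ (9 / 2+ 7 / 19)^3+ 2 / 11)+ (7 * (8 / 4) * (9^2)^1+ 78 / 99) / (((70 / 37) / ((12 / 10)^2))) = 304372245257 / 528143000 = 576.31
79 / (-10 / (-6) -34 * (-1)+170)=237 / 617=0.38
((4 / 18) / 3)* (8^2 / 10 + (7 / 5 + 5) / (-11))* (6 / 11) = 256 / 1089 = 0.24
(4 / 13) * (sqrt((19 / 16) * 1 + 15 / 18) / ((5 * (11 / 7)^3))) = 343 * sqrt(291) / 259545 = 0.02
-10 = -10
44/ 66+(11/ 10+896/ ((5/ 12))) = 12913/ 6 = 2152.17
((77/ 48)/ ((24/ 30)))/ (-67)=-385/ 12864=-0.03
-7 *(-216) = 1512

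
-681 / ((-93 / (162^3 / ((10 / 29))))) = 13993904412 / 155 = 90283254.27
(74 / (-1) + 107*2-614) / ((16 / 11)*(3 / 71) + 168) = -61699 / 21876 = -2.82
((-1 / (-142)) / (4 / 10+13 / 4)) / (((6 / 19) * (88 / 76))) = 1805 / 342078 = 0.01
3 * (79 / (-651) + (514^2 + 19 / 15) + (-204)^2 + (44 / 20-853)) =992652434 / 1085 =914887.04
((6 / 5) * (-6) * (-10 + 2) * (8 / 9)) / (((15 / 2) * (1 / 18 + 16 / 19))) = 58368 / 7675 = 7.60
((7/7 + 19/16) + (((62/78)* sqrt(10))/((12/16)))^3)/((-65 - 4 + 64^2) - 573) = 35/55264 + 9533120* sqrt(10)/2765985651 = 0.01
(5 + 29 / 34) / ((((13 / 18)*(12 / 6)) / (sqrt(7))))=1791*sqrt(7) / 442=10.72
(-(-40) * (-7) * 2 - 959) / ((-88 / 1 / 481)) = 730639 / 88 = 8302.72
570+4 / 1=574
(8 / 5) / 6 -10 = -9.73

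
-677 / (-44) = 677 / 44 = 15.39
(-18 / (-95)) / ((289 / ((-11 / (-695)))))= 198 / 19081225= 0.00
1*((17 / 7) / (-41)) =-17 / 287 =-0.06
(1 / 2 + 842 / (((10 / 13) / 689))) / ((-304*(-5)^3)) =7541799 / 380000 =19.85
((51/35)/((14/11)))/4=561/1960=0.29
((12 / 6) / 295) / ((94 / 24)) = 24 / 13865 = 0.00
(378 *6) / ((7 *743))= 324 / 743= 0.44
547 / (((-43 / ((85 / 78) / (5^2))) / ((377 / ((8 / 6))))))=-269671 / 1720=-156.79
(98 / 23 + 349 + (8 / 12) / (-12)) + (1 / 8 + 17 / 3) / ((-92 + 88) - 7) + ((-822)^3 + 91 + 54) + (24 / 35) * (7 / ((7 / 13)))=-354108309851393 / 637560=-555411741.41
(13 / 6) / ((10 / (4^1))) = 13 / 15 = 0.87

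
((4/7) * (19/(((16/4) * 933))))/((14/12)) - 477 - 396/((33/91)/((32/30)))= -125096761/76195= -1641.80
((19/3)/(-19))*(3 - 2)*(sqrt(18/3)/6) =-sqrt(6)/18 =-0.14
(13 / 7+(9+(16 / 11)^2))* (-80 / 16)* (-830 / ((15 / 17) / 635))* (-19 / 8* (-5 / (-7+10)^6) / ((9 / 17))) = 19874761669625 / 16671501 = 1192139.91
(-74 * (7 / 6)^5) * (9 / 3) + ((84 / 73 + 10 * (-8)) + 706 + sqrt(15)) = sqrt(15) + 13937765 / 94608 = 151.19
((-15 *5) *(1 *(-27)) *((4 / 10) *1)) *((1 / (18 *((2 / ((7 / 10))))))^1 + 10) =32463 / 4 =8115.75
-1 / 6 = -0.17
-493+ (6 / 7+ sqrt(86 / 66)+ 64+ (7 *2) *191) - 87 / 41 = sqrt(1419) / 33+ 643952 / 287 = 2244.88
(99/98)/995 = 99/97510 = 0.00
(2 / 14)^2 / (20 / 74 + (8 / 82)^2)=62197 / 852698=0.07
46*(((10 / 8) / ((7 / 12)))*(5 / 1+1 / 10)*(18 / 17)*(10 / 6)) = 6210 / 7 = 887.14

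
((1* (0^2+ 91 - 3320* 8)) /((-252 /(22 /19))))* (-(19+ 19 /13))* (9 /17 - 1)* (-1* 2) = -30448 /13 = -2342.15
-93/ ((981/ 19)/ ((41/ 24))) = -24149/ 7848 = -3.08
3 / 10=0.30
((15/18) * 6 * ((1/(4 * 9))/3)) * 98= 245/54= 4.54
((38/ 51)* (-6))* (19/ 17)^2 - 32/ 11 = -459012/ 54043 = -8.49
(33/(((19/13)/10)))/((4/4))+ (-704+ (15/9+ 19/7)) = -189058/399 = -473.83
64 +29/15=989/15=65.93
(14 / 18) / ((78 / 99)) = 77 / 78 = 0.99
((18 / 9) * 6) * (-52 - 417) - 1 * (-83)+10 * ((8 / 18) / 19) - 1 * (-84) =-933791 / 171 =-5460.77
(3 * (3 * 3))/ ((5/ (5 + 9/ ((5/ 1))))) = 36.72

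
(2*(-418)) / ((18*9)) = -418 / 81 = -5.16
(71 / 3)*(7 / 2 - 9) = -781 / 6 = -130.17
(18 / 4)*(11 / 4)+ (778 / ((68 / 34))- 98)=2427 / 8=303.38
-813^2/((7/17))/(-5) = 11236473/35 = 321042.09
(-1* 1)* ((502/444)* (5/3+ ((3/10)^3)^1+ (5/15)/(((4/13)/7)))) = -2328527/222000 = -10.49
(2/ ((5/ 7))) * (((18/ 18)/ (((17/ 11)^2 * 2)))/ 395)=847/ 570775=0.00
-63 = -63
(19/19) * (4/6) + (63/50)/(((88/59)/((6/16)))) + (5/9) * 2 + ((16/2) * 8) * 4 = 81764359/316800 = 258.09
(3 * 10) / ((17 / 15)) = 450 / 17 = 26.47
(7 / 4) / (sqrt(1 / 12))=7* sqrt(3) / 2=6.06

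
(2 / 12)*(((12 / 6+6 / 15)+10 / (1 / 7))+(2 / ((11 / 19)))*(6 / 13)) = 26453 / 2145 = 12.33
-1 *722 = -722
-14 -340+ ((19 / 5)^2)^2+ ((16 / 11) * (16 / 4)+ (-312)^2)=668279781 / 6875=97204.33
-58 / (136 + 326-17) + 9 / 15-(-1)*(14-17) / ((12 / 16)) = -1571 / 445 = -3.53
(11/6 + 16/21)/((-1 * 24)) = -0.11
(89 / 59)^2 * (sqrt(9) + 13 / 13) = 31684 / 3481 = 9.10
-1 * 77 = -77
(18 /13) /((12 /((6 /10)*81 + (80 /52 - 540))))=-95523 /1690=-56.52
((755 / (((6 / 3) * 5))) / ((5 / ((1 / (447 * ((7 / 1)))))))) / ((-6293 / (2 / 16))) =-151 / 1575263760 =-0.00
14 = 14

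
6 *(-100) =-600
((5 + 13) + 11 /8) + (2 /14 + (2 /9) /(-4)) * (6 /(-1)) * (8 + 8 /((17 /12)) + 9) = 3065 /408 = 7.51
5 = 5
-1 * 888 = -888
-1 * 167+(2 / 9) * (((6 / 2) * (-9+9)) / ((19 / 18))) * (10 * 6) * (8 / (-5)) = -167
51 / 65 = 0.78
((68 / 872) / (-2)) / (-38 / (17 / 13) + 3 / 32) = 2312 / 1717513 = 0.00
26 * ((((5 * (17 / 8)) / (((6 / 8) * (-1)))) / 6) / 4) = -1105 / 72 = -15.35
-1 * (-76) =76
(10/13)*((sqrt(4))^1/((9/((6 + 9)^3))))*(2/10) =1500/13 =115.38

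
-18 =-18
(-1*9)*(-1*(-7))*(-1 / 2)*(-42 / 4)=-330.75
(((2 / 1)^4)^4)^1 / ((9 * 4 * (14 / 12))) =32768 / 21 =1560.38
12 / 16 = 3 / 4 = 0.75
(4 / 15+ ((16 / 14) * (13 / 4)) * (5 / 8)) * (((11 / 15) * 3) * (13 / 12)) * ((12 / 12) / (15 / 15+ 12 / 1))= 11957 / 25200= 0.47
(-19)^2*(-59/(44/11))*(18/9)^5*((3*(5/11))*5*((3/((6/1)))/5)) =-1277940/11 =-116176.36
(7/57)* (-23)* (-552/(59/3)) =88872/1121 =79.28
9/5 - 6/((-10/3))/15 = 48/25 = 1.92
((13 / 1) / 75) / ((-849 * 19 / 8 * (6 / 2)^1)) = -104 / 3629475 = -0.00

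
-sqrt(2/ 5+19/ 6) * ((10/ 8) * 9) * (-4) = 3 * sqrt(3210)/ 2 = 84.99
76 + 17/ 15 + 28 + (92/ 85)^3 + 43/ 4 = 863346481/ 7369500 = 117.15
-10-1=-11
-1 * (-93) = 93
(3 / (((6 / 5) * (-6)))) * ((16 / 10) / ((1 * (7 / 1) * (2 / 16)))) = -16 / 21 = -0.76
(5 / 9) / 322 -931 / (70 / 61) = -5877856 / 7245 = -811.30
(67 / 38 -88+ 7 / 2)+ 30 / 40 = -6231 / 76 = -81.99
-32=-32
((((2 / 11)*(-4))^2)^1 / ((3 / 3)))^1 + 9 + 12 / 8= 11.03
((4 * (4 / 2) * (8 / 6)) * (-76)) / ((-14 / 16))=19456 / 21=926.48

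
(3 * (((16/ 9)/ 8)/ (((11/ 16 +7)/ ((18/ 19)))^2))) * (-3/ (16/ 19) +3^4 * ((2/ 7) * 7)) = 973440/ 606841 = 1.60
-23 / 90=-0.26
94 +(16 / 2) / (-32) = 375 / 4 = 93.75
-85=-85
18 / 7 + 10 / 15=68 / 21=3.24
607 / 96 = 6.32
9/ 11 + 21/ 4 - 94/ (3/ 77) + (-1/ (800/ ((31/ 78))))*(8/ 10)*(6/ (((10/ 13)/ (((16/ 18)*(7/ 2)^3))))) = -2382649463/ 990000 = -2406.72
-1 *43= -43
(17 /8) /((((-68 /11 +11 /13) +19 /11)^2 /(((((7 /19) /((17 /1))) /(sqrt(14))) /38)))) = 20449 * sqrt(14) /3075789312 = 0.00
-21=-21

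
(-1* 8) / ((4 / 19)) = -38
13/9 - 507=-4550/9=-505.56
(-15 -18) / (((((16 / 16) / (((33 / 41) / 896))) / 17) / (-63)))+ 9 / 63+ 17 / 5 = 6482347 / 183680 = 35.29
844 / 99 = 8.53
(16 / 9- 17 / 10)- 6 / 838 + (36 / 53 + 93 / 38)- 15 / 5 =3744833 / 18986985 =0.20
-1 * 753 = -753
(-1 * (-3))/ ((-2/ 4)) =-6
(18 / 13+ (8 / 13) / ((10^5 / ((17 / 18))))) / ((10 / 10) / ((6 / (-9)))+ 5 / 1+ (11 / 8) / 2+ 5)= 8100034 / 53746875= 0.15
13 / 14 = 0.93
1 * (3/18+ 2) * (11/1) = 143/6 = 23.83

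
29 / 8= 3.62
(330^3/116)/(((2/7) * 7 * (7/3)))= 13476375/203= 66386.08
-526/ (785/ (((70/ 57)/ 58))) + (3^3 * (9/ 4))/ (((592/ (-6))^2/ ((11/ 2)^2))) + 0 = 63514629875/ 363811070976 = 0.17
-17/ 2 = -8.50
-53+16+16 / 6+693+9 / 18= 3955 / 6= 659.17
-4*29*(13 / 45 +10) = -53708 / 45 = -1193.51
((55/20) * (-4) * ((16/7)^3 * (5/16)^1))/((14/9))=-63360/2401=-26.39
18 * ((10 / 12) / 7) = 15 / 7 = 2.14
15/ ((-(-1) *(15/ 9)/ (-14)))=-126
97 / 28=3.46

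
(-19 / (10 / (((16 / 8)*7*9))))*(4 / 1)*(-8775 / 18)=466830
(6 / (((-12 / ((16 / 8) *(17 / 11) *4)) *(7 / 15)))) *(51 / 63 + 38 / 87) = -23460 / 1421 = -16.51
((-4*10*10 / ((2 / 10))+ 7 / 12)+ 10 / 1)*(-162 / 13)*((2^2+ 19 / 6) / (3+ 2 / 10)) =46194255 / 832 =55521.94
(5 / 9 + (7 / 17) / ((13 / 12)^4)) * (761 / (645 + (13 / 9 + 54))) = 0.93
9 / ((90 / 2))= 0.20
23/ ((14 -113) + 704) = 23/ 605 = 0.04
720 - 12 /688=123837 /172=719.98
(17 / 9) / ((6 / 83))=1411 / 54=26.13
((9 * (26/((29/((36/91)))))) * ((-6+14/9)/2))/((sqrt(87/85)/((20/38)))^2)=-4080000/2125207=-1.92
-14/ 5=-2.80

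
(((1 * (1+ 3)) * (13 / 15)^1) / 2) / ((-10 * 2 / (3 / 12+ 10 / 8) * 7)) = -13 / 700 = -0.02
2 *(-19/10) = -19/5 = -3.80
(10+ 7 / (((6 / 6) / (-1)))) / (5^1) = 3 / 5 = 0.60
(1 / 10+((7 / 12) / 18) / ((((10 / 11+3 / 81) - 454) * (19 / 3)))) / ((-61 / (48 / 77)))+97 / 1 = 5823949769173 / 60041351755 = 97.00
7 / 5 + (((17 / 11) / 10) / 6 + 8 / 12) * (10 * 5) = 11887 / 330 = 36.02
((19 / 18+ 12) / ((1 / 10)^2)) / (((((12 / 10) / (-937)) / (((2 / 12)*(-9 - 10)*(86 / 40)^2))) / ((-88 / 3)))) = -425461879975 / 972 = -437717983.51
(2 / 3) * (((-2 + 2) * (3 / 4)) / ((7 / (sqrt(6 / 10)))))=0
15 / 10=1.50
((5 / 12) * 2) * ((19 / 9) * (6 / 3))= 95 / 27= 3.52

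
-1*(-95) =95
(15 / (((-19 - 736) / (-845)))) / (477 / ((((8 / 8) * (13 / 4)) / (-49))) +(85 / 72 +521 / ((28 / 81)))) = -16609320 / 5622817049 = -0.00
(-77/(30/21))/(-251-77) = 539/3280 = 0.16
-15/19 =-0.79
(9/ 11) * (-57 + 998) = 769.91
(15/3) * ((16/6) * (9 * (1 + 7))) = 960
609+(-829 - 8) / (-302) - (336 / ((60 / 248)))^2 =-14557560197 / 7550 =-1928153.67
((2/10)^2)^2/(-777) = -1/485625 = -0.00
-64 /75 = -0.85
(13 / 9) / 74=0.02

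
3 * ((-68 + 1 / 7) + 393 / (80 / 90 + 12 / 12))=50052 / 119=420.61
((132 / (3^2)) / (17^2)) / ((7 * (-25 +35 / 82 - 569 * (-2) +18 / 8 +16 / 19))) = 137104 / 21114494037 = 0.00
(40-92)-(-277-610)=835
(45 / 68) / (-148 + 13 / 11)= -99 / 21964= -0.00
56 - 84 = -28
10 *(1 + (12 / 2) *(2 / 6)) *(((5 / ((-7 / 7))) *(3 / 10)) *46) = -2070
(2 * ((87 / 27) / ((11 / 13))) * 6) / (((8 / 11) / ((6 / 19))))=377 / 19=19.84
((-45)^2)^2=4100625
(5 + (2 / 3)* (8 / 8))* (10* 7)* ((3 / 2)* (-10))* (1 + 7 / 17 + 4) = -32200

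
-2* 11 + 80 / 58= -598 / 29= -20.62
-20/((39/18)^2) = -720/169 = -4.26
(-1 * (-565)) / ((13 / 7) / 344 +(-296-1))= -1360520 / 715163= -1.90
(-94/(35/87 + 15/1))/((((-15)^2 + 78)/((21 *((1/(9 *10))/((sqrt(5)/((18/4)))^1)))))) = -28623 *sqrt(5)/6767000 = -0.01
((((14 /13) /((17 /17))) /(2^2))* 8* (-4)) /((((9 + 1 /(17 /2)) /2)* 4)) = -952 /2015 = -0.47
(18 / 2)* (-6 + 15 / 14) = -621 / 14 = -44.36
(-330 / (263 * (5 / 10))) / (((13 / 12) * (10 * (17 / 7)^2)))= -0.04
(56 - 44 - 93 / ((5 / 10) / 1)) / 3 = -58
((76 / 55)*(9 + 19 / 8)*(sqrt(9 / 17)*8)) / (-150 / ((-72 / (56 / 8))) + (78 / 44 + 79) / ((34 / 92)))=248976*sqrt(17) / 2615885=0.39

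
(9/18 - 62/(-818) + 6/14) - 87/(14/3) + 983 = 2763830/2863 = 965.36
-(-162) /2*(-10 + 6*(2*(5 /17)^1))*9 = -80190 /17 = -4717.06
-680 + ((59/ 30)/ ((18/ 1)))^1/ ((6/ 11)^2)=-679.63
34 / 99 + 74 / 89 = 1.17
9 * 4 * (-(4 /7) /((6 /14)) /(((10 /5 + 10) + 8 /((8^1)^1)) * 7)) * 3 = -144 /91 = -1.58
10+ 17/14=157/14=11.21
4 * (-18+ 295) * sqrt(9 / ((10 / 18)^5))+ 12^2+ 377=521+ 807732 * sqrt(5) / 125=14970.15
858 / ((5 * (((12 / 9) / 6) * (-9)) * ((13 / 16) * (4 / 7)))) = -924 / 5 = -184.80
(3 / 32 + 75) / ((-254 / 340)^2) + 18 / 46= 400479813 / 2967736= 134.94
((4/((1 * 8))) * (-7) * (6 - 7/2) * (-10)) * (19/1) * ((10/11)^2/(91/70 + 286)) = 1662500/347633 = 4.78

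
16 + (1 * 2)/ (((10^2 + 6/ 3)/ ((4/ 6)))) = 2450/ 153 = 16.01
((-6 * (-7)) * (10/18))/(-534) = -35/801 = -0.04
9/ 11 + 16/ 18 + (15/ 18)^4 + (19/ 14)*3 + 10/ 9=735653/ 99792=7.37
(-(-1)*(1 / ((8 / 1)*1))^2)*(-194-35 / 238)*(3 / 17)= -0.54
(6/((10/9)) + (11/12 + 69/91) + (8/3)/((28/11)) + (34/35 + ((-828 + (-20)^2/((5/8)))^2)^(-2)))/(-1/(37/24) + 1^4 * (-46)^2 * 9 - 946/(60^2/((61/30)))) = 0.00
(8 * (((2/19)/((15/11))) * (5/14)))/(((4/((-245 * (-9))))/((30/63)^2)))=11000/399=27.57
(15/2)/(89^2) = 0.00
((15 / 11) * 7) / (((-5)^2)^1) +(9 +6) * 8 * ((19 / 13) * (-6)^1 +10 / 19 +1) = -11802213 / 13585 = -868.77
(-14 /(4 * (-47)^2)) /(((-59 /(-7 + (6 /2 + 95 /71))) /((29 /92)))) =-38367 /1702644184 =-0.00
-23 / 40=-0.58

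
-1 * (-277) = 277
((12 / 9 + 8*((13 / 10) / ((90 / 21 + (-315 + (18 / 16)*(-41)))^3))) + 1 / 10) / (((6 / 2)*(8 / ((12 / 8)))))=114374496872183 / 1276738773613920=0.09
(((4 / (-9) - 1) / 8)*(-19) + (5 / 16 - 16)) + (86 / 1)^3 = 91590299 / 144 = 636043.74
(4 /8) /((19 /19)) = 1 /2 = 0.50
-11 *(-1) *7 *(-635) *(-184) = 8996680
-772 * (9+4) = -10036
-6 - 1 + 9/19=-124/19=-6.53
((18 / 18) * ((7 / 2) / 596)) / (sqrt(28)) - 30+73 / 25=-677 / 25+sqrt(7) / 2384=-27.08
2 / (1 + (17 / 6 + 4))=12 / 47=0.26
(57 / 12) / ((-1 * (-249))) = 19 / 996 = 0.02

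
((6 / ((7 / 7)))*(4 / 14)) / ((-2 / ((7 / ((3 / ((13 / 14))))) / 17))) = -13 / 119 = -0.11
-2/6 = -1/3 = -0.33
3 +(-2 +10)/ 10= 19/ 5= 3.80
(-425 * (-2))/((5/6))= 1020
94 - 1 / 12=1127 / 12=93.92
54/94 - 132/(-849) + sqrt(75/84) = 9709/13301 + 5*sqrt(7)/14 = 1.67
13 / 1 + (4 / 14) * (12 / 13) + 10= 2117 / 91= 23.26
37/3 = 12.33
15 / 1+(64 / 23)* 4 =601 / 23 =26.13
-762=-762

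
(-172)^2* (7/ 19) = 207088/ 19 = 10899.37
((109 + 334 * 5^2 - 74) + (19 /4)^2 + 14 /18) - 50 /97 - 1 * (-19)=117705889 /13968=8426.82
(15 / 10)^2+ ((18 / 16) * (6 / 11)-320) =-6977 / 22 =-317.14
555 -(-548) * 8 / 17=13819 / 17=812.88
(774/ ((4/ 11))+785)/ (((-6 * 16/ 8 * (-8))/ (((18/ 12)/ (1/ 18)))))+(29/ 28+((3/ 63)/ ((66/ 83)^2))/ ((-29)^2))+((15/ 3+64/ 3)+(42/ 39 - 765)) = 1326028976995/ 16001713728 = 82.87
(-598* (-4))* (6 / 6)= 2392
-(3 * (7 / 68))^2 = -441 / 4624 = -0.10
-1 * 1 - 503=-504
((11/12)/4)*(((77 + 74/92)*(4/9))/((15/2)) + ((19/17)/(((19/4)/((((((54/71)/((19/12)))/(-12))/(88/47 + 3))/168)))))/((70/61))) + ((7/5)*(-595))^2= 17741677491681983201/25568427336480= 693890.06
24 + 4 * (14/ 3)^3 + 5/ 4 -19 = 44579/ 108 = 412.77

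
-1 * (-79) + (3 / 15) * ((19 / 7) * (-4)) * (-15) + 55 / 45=7106 / 63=112.79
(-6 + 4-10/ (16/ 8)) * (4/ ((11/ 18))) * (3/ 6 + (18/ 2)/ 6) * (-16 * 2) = 32256/ 11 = 2932.36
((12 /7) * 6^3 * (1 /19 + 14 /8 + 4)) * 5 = 204120 /19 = 10743.16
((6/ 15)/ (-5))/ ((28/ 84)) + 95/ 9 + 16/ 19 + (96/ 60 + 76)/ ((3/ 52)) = 5797859/ 4275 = 1356.22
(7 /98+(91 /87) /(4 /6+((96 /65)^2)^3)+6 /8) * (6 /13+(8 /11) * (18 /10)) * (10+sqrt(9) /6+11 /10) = 588397069941084909 /31270128268604225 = 18.82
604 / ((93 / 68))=41072 / 93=441.63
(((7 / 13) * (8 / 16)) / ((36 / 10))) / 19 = 35 / 8892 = 0.00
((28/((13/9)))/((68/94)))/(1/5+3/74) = 2191140/19669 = 111.40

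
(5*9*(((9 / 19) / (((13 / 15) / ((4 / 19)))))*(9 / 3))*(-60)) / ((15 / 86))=-25077600 / 4693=-5343.62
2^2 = 4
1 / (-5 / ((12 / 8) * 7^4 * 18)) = -12965.40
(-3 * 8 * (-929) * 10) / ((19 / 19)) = 222960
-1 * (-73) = 73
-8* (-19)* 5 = 760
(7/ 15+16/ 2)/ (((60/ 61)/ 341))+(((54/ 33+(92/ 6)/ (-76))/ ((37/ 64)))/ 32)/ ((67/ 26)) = 1368721849897/ 466299900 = 2935.28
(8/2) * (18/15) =24/5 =4.80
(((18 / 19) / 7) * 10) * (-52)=-9360 / 133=-70.38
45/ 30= 3/ 2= 1.50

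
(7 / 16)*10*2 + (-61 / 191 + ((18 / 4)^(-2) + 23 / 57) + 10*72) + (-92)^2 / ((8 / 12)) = 15784924343 / 1175796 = 13424.88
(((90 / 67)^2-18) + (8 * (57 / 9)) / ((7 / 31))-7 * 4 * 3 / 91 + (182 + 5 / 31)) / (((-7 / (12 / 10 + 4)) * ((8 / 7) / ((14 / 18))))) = -14794360169 / 75145860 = -196.88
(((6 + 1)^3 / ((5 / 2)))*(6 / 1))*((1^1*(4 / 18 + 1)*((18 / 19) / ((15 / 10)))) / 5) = 60368 / 475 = 127.09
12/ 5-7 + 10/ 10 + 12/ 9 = -2.27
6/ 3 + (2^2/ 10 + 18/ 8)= 93/ 20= 4.65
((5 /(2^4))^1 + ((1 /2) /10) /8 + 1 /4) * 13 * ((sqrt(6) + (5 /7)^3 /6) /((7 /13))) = 54925 /65856 + 2197 * sqrt(6) /160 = 34.47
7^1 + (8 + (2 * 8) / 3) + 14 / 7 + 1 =70 / 3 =23.33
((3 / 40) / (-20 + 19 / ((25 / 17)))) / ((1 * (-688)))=5 / 324736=0.00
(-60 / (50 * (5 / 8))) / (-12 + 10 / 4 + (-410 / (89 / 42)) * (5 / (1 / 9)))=8544 / 38787275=0.00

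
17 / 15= 1.13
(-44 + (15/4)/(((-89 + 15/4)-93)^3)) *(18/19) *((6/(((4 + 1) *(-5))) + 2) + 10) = -490.21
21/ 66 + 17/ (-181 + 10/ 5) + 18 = 18.22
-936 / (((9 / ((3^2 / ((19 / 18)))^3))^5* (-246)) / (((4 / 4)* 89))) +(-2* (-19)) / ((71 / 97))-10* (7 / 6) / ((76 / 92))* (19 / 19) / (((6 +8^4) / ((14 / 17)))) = 346516102663101671123710891505142432491 / 660364952894797032068476827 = 524734241488.90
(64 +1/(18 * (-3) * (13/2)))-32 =11231/351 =32.00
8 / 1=8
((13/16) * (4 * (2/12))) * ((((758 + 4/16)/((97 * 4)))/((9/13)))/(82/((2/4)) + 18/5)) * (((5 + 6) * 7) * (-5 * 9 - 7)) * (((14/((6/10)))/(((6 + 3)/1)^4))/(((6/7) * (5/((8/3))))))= -13967438485/172794852504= -0.08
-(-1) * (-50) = -50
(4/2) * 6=12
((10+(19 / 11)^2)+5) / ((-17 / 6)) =-768 / 121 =-6.35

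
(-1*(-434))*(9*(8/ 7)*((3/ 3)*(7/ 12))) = 2604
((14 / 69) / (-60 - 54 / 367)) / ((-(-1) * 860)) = -2569 / 654935580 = -0.00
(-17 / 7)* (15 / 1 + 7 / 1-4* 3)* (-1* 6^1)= 1020 / 7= 145.71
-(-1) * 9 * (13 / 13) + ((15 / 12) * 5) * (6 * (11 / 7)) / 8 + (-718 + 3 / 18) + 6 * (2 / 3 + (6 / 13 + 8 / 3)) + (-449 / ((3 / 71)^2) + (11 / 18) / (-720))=-297397545671 / 1179360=-252168.59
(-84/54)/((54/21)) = -49/81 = -0.60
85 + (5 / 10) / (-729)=123929 / 1458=85.00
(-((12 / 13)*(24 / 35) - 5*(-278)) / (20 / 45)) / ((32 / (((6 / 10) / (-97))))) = 8541963 / 14123200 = 0.60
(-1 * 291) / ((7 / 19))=-5529 / 7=-789.86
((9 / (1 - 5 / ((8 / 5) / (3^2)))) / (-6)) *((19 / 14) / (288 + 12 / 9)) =171 / 659246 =0.00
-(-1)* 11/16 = 11/16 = 0.69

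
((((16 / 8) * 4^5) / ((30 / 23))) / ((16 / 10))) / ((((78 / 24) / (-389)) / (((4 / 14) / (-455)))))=73.76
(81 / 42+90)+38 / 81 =104779 / 1134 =92.40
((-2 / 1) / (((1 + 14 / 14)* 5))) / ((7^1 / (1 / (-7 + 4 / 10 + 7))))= -1 / 14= -0.07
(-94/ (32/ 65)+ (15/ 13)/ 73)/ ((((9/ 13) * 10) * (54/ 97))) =-56239727/ 1135296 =-49.54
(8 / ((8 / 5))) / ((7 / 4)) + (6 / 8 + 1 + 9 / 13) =1929 / 364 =5.30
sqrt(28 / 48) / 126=0.01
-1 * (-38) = 38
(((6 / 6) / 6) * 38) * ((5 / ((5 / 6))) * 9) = 342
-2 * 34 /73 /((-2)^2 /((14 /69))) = -238 /5037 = -0.05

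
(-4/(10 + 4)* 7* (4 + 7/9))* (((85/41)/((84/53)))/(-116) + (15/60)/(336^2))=0.11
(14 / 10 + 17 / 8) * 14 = 987 / 20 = 49.35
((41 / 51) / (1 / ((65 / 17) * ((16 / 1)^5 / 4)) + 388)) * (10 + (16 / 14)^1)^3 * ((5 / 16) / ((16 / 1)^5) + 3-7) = -3536304344903655 / 308402602121656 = -11.47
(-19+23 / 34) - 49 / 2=-728 / 17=-42.82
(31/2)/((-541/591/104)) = -952692/541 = -1760.98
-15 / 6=-5 / 2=-2.50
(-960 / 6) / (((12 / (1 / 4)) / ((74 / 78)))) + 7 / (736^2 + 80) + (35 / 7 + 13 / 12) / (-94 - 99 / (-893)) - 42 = -80121785872673 / 1771540881552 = -45.23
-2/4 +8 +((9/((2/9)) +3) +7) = 58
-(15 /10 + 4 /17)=-59 /34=-1.74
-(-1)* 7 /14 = 1 /2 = 0.50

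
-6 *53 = -318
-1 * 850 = -850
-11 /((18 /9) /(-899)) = 9889 /2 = 4944.50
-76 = -76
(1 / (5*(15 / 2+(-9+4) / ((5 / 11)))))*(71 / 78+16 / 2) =-139 / 273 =-0.51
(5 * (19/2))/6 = 95/12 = 7.92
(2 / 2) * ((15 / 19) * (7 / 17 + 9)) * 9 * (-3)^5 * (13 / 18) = -11736.22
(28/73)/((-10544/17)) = -119/192428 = -0.00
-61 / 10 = -6.10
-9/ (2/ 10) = -45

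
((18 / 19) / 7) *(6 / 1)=108 / 133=0.81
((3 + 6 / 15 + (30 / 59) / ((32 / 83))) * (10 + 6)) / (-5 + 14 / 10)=-22273 / 1062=-20.97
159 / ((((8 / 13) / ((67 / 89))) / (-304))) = -5262582 / 89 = -59130.13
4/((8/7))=3.50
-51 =-51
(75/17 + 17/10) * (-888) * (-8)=3690528/85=43417.98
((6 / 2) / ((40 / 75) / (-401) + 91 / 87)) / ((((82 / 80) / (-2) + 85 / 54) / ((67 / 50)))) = 56098296 / 15475457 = 3.62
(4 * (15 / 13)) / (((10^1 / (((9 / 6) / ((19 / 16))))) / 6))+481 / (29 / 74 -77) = -3893702 / 1400243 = -2.78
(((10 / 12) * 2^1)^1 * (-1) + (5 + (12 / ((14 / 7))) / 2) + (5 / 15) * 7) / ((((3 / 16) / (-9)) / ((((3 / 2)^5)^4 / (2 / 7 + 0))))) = -317297380491 / 65536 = -4841573.80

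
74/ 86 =37/ 43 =0.86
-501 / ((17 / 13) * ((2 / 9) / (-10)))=293085 / 17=17240.29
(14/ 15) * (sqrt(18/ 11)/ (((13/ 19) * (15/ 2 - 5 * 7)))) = -532 * sqrt(22)/ 39325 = -0.06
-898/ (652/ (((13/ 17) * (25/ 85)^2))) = -145925/ 1601638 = -0.09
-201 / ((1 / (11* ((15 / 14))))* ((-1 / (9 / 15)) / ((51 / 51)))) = 19899 / 14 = 1421.36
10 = 10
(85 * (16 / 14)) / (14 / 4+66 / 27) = 12240 / 749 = 16.34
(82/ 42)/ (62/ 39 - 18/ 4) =-1066/ 1589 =-0.67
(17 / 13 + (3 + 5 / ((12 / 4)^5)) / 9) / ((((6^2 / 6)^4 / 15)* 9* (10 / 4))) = 0.00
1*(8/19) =0.42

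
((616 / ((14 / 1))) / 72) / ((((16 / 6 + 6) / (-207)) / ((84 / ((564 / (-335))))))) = 1779855 / 2444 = 728.25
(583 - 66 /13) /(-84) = -7513 /1092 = -6.88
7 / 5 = 1.40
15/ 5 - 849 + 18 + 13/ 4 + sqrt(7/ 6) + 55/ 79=-260401/ 316 + sqrt(42)/ 6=-822.97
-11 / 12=-0.92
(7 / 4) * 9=63 / 4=15.75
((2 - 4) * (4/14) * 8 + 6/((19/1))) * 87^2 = -4284054/133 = -32210.93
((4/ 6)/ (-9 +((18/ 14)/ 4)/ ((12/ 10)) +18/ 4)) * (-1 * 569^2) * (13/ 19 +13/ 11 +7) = 67192062896/ 148599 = 452170.36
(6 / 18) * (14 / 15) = 14 / 45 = 0.31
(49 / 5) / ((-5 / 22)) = -1078 / 25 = -43.12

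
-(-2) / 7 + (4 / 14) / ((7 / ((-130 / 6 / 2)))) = -23 / 147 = -0.16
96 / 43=2.23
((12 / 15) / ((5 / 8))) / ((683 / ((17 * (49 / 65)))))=26656 / 1109875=0.02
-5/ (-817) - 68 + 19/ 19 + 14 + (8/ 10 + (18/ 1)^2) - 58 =873398/ 4085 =213.81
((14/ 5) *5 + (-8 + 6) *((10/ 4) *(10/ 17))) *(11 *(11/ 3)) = 22748/ 51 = 446.04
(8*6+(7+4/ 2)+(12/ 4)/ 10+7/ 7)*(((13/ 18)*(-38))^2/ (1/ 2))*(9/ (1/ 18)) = 14227298.80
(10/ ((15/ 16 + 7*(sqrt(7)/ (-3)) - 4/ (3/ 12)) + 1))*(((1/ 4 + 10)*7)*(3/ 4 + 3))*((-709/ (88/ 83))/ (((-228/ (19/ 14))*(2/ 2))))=-122144304375/ 129471584 + 1266681675*sqrt(7)/ 8091974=-529.25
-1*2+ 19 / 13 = -0.54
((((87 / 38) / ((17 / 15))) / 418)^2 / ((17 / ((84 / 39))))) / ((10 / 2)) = 2384235 / 4028560423316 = 0.00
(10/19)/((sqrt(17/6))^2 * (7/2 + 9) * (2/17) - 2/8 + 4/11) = 0.12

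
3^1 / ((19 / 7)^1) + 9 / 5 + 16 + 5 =2271 / 95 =23.91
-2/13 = -0.15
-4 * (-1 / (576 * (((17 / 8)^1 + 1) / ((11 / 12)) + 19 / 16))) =11 / 7281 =0.00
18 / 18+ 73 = 74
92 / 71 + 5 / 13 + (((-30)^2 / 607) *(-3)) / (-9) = 1218357 / 560261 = 2.17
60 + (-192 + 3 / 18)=-791 / 6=-131.83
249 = 249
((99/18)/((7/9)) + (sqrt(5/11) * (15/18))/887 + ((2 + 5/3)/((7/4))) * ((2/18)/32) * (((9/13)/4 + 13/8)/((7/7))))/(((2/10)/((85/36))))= 2125 * sqrt(55)/2107512 + 473460625/5660928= 83.64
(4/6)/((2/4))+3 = 13/3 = 4.33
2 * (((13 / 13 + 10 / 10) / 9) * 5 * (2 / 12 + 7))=430 / 27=15.93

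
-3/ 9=-1/ 3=-0.33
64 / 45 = 1.42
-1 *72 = -72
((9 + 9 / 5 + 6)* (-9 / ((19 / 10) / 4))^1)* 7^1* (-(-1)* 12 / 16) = -31752 / 19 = -1671.16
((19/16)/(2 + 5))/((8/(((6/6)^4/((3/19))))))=361/2688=0.13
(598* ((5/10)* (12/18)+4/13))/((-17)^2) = 1150/867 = 1.33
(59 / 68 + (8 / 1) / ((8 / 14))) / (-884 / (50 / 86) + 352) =-25275 / 1986416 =-0.01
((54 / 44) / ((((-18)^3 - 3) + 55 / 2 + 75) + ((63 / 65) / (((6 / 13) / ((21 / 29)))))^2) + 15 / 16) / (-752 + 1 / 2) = -26498927095 / 21246393807672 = -0.00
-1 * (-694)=694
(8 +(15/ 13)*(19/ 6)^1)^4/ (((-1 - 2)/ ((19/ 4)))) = -53382985713/ 1827904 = -29204.48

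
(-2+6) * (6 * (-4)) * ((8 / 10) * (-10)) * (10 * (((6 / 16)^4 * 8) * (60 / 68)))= 18225 / 17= 1072.06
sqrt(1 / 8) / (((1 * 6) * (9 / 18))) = sqrt(2) / 12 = 0.12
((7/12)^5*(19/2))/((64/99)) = 0.99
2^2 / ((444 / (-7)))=-0.06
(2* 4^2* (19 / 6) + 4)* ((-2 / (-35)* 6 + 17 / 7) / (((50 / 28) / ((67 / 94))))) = 2053684 / 17625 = 116.52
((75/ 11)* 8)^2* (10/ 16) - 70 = 216530/ 121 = 1789.50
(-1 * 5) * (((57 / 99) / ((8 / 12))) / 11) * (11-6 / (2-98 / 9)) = -8873 / 1936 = -4.58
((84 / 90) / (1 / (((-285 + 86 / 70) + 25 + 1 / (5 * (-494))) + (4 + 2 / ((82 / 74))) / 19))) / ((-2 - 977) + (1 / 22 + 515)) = 0.52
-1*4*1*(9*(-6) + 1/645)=139316/645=215.99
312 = 312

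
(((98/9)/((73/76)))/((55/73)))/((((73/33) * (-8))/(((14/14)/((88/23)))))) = -21413/96360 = -0.22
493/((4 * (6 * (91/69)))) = 11339/728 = 15.58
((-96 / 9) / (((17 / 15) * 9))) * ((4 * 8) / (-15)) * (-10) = -10240 / 459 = -22.31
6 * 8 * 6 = 288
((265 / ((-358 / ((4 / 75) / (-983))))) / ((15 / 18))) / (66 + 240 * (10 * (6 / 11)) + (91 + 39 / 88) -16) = 18656 / 561509579475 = 0.00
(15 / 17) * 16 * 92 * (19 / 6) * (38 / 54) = 1328480 / 459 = 2894.29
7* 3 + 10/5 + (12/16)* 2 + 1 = 51/2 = 25.50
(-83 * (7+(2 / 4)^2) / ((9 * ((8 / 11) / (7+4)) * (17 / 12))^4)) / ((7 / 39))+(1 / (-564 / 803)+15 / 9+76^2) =-40981120332869 / 47482690752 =-863.07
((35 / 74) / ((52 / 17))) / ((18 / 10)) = 2975 / 34632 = 0.09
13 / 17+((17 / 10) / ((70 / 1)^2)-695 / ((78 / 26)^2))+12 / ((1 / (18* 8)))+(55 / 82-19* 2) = 496172122141 / 307377000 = 1614.21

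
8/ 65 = 0.12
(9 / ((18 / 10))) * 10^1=50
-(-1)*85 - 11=74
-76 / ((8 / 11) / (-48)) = 5016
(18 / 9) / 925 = 2 / 925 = 0.00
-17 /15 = -1.13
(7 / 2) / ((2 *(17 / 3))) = 21 / 68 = 0.31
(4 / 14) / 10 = 1 / 35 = 0.03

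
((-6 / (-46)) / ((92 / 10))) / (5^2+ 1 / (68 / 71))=510 / 936859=0.00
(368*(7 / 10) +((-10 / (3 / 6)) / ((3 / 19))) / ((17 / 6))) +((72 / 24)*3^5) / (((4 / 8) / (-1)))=-105834 / 85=-1245.11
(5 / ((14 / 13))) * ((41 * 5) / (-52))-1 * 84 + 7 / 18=-51365 / 504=-101.91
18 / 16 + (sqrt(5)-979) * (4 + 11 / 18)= -324947 / 72 + 83 * sqrt(5) / 18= -4502.84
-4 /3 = -1.33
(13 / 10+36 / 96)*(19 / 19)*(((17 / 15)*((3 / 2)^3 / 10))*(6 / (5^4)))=30753 / 5000000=0.01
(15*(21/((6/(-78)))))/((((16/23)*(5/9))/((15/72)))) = -282555/128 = -2207.46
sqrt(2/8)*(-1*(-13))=13/2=6.50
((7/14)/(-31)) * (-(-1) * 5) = -5/62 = -0.08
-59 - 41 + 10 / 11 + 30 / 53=-57440 / 583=-98.52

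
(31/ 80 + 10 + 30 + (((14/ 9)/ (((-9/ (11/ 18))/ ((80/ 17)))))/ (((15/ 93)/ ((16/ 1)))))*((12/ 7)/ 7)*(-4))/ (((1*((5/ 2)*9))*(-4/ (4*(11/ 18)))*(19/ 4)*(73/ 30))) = -2256866777/ 10829127330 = -0.21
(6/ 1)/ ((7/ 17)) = 102/ 7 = 14.57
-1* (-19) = 19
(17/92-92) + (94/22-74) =-163481/1012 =-161.54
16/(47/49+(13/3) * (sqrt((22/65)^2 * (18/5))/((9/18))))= -4606000/9020547+8451520 * sqrt(10)/9020547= 2.45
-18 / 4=-9 / 2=-4.50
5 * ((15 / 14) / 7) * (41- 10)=2325 / 98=23.72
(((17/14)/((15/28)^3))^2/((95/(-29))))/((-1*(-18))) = -10302863872/9738984375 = -1.06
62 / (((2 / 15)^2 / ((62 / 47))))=216225 / 47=4600.53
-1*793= -793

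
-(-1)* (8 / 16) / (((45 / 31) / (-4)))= -62 / 45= -1.38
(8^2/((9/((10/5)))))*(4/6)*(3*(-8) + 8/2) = -5120/27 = -189.63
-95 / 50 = -19 / 10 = -1.90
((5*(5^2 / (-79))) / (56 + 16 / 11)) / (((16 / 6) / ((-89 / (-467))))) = -367125 / 186531008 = -0.00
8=8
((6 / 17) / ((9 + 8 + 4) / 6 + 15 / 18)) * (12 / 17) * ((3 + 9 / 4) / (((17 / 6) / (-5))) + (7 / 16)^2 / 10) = -10863909 / 20438080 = -0.53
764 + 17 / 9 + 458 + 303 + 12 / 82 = 563476 / 369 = 1527.04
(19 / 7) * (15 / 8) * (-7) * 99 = -28215 / 8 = -3526.88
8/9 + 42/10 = 5.09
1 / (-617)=-1 / 617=-0.00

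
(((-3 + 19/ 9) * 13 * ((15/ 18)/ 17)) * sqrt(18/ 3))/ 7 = -260 * sqrt(6)/ 3213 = -0.20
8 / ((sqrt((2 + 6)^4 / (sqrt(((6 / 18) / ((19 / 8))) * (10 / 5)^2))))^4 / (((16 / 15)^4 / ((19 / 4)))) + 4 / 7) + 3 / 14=1151364773 / 5373033778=0.21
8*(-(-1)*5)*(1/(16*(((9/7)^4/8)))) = 7.32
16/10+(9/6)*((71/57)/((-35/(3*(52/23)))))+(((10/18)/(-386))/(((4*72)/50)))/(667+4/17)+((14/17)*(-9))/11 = 0.56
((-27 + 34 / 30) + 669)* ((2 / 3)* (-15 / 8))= -9647 / 12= -803.92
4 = 4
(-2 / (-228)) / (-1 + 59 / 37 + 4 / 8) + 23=106228 / 4617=23.01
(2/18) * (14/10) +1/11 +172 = 85262/495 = 172.25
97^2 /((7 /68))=639812 /7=91401.71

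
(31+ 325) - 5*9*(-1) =401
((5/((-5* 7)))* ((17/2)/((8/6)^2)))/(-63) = 17/1568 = 0.01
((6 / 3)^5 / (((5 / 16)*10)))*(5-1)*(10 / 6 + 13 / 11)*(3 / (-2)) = -48128 / 275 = -175.01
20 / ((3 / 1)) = 20 / 3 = 6.67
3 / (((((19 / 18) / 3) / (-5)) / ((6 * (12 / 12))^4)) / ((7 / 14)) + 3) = 524880 / 524861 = 1.00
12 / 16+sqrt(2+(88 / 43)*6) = 3 / 4+sqrt(26402) / 43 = 4.53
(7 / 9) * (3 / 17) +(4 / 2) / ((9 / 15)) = 59 / 17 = 3.47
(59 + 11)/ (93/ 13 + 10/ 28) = 12740/ 1367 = 9.32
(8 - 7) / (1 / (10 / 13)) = 0.77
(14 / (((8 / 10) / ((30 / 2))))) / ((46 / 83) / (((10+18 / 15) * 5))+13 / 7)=610050 / 4339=140.60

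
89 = 89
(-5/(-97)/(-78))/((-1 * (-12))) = -0.00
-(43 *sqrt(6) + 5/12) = -43 *sqrt(6)-5/12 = -105.74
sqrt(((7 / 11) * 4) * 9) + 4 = 4 + 6 * sqrt(77) / 11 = 8.79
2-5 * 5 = -23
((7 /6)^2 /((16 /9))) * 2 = 49 /32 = 1.53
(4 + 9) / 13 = 1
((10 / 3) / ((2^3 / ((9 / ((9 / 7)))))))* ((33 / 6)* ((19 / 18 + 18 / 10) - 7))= -28721 / 432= -66.48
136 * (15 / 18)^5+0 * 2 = 53125 / 972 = 54.66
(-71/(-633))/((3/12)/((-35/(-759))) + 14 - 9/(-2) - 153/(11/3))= -109340/17357493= -0.01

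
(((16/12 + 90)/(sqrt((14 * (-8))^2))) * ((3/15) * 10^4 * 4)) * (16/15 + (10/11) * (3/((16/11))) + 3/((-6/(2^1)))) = 798025/63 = 12667.06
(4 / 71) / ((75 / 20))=0.02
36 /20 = 9 /5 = 1.80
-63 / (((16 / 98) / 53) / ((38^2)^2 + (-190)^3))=97632082863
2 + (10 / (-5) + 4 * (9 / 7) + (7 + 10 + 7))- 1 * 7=155 / 7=22.14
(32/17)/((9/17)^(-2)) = 0.53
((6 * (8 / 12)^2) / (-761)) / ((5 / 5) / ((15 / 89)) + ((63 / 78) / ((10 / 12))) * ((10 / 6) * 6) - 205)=65 / 3512776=0.00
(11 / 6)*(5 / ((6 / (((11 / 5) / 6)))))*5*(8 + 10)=605 / 12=50.42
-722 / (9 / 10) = -802.22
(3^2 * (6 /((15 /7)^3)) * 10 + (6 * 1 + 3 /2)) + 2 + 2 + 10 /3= 10457 /150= 69.71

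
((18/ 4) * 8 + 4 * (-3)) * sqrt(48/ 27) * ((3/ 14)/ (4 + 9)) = 48/ 91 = 0.53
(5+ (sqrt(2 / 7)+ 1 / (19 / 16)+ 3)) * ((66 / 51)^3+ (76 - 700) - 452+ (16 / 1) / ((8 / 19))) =-854959728 / 93347 - 5089046 * sqrt(14) / 34391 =-9712.62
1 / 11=0.09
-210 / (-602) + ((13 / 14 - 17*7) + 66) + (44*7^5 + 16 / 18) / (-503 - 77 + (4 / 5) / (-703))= -1831839885679 / 1380712284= -1326.74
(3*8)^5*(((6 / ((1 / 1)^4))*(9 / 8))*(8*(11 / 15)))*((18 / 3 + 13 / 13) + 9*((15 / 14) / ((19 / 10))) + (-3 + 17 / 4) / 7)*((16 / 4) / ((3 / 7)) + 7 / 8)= 749426743296 / 19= 39443512805.05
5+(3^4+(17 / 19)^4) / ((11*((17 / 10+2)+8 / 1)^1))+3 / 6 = 2057744837 / 335446254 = 6.13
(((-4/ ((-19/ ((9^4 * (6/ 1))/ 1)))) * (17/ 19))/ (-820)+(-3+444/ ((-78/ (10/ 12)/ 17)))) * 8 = -2140031744/ 2886195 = -741.47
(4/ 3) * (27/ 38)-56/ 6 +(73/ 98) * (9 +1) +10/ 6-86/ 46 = -73225/ 64239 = -1.14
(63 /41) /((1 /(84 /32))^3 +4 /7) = 2.45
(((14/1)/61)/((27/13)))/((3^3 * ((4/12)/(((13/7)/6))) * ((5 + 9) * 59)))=169/36731394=0.00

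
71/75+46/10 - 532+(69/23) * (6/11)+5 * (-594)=-2883224/825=-3494.82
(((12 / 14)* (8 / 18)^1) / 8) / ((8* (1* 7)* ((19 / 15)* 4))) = 5 / 29792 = 0.00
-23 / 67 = -0.34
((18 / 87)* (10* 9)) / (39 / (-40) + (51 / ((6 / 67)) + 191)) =7200 / 293683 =0.02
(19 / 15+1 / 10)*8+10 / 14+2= 1433 / 105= 13.65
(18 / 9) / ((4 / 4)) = 2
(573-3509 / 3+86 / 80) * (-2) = 71471 / 60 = 1191.18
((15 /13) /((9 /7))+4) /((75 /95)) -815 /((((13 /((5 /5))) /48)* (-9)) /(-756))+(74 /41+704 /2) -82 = -6056149571 /23985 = -252497.38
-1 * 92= -92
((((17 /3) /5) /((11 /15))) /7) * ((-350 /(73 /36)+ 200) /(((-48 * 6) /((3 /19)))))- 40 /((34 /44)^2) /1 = -12406385965 /185189466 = -66.99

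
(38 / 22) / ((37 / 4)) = 76 / 407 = 0.19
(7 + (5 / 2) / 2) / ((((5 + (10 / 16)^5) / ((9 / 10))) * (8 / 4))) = 202752 / 278275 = 0.73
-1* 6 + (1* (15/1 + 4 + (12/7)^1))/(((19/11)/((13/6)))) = 15947/798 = 19.98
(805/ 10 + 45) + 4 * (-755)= -5789/ 2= -2894.50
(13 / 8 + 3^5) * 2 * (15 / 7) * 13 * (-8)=-763230 / 7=-109032.86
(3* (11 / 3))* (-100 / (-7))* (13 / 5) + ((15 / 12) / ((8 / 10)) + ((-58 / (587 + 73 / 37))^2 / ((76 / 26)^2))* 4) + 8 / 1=125446790696623 / 300012556032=418.14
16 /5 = 3.20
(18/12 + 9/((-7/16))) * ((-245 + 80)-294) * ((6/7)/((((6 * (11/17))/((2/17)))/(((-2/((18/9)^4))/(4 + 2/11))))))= -122553/18032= -6.80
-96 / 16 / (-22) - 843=-9270 / 11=-842.73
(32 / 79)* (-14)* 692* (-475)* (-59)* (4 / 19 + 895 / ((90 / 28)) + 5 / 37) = -806587189408000 / 26307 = -30660553822.48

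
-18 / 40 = -9 / 20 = -0.45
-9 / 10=-0.90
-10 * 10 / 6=-50 / 3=-16.67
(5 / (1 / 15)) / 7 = 75 / 7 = 10.71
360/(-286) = -180/143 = -1.26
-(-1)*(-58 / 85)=-0.68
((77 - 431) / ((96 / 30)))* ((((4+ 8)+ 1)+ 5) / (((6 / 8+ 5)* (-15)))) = 531 / 23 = 23.09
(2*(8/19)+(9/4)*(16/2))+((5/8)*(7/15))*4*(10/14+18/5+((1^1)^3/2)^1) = 27883/1140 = 24.46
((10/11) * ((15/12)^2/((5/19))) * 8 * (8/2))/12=475/33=14.39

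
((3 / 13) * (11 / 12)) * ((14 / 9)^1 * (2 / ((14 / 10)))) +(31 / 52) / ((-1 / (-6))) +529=124733 / 234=533.05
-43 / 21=-2.05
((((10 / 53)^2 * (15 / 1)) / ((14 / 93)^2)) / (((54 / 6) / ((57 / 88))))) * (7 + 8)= 308120625 / 12112408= 25.44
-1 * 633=-633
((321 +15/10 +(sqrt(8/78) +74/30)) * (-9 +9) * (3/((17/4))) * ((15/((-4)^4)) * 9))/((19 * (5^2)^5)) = 0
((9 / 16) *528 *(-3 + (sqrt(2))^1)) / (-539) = 81 / 49 -27 *sqrt(2) / 49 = 0.87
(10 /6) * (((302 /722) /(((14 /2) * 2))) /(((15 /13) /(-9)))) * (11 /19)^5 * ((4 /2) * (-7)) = 316143113 /893871739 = 0.35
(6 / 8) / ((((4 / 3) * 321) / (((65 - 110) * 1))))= -0.08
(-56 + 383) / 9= 109 / 3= 36.33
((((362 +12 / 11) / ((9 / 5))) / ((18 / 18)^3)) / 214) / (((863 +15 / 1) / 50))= 249625 / 4650327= 0.05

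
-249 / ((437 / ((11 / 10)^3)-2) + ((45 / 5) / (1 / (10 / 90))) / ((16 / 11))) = -5302704 / 6964049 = -0.76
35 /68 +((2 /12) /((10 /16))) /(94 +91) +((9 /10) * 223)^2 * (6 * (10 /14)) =228028535669 /1320900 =172631.19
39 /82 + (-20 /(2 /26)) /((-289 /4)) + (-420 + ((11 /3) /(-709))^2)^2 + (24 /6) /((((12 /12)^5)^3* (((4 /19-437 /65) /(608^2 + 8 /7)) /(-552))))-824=1142459889706356491512772945879 /9102831605805012702606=125505989.69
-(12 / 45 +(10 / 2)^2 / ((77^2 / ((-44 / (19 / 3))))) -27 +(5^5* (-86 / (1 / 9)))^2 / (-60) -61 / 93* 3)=464329240361425261 / 4762065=97505859403.73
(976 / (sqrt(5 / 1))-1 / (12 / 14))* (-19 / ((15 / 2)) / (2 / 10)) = 133 / 9-37088* sqrt(5) / 15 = -5513.97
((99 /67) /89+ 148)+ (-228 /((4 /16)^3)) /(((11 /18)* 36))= -33797195 /65593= -515.26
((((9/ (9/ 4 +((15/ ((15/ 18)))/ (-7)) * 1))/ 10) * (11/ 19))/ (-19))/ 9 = 154/ 16245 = 0.01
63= 63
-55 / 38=-1.45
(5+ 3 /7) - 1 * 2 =24 /7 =3.43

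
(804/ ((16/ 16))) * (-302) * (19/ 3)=-1537784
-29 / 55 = -0.53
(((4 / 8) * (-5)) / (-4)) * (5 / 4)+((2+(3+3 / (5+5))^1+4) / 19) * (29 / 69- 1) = 6957 / 13984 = 0.50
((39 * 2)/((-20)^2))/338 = 3/5200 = 0.00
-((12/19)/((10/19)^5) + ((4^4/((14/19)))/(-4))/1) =12463259/175000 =71.22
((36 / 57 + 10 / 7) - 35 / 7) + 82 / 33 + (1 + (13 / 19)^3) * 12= 24382315 / 1584429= 15.39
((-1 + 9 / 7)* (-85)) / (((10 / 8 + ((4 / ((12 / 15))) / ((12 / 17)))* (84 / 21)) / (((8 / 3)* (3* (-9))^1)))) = 29376 / 497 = 59.11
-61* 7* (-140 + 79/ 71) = 4210647/ 71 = 59304.89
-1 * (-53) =53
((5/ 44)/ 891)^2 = 25/ 1536953616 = 0.00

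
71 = 71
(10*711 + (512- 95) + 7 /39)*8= 2348480 /39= 60217.44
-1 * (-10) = 10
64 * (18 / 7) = 1152 / 7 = 164.57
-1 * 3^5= -243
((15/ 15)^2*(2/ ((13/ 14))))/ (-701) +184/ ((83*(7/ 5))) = 8367692/ 5294653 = 1.58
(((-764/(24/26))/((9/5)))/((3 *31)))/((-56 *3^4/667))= 8280805/11389896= 0.73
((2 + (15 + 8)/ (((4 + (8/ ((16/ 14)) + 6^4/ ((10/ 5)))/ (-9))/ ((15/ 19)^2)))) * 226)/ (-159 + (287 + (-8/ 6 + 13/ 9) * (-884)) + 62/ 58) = 23614632198/ 1799068409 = 13.13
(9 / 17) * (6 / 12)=9 / 34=0.26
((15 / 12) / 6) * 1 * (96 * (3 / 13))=4.62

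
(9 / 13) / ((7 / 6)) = 54 / 91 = 0.59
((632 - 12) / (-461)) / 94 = -310 / 21667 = -0.01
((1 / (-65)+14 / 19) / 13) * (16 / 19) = 14256 / 305045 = 0.05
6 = 6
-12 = -12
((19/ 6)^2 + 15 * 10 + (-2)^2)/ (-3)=-5905/ 108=-54.68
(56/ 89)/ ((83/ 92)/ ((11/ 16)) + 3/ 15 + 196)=0.00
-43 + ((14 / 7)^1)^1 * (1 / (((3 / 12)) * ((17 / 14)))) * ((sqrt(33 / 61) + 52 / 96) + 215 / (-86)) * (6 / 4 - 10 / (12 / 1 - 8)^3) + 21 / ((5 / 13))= -23407 / 4080 + 301 * sqrt(2013) / 2074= 0.77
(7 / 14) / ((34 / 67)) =67 / 68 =0.99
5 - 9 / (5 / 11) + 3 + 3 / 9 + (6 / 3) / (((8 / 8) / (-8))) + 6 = -322 / 15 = -21.47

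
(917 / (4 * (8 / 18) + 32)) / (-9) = -917 / 304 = -3.02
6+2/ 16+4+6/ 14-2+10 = 18.55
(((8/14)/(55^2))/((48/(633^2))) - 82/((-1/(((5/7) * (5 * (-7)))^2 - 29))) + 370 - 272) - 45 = 4144081063/84700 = 48926.58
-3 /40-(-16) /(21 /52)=33217 /840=39.54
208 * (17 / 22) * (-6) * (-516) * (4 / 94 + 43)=21418475.33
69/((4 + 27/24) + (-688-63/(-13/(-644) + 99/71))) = -11900936/125462091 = -0.09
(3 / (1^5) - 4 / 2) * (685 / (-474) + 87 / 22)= 6542 / 2607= 2.51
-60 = -60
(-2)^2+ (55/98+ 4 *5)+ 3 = 2701/98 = 27.56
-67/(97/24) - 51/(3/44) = -74164/97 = -764.58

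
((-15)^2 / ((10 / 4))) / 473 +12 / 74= 6168 / 17501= 0.35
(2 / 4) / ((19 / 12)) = 6 / 19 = 0.32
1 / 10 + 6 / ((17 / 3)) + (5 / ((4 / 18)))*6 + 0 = 136.16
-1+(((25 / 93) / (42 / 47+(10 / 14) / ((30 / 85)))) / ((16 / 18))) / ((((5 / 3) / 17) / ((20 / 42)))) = -177283 / 357058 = -0.50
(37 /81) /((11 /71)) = 2627 /891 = 2.95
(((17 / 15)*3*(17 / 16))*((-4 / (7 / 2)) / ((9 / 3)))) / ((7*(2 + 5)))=-289 / 10290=-0.03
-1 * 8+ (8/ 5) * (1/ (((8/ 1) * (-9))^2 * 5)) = -129599/ 16200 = -8.00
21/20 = 1.05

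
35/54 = 0.65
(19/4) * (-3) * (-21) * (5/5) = 1197/4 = 299.25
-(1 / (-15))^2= -1 / 225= -0.00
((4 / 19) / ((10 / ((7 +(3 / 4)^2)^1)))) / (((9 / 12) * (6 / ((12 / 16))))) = 121 / 4560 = 0.03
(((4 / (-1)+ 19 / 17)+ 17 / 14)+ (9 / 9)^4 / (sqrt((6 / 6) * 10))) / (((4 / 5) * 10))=-397 / 1904+ sqrt(10) / 80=-0.17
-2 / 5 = -0.40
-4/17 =-0.24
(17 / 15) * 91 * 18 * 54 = 501228 / 5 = 100245.60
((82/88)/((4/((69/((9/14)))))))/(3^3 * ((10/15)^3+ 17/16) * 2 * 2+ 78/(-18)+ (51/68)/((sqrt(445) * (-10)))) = 0.18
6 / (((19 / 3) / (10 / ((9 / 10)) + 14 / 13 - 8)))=980 / 247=3.97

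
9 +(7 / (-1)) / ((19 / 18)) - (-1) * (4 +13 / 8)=1215 / 152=7.99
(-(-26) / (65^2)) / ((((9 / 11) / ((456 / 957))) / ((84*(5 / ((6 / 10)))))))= 8512 / 3393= 2.51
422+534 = 956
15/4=3.75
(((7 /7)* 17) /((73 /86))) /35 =1462 /2555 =0.57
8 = 8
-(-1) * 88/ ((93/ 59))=55.83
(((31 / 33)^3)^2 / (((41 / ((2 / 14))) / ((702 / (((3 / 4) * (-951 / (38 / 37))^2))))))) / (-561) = -133281752797856 / 28605554442608341116303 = -0.00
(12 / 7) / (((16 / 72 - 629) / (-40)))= 4320 / 39613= 0.11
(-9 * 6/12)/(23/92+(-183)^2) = -18/133957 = -0.00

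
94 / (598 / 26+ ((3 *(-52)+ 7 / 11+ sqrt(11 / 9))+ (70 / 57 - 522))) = -24136054008 / 167702873765 - 12318042 *sqrt(11) / 167702873765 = -0.14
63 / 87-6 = -153 / 29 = -5.28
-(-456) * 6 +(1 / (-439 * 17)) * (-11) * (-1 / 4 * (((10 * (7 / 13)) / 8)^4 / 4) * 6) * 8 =149294141288463 / 54566590208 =2736.00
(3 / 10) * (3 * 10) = 9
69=69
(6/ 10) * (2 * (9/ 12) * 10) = 9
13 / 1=13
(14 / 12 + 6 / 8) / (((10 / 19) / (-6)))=-437 / 20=-21.85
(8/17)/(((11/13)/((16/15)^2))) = 26624/42075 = 0.63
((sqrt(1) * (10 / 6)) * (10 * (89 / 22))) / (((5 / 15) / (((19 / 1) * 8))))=338200 / 11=30745.45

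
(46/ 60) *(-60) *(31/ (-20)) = 713/ 10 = 71.30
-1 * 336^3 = -37933056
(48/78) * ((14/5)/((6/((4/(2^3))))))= 28/195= 0.14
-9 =-9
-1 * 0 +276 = 276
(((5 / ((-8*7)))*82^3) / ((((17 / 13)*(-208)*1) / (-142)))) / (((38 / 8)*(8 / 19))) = -24466955 / 1904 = -12850.29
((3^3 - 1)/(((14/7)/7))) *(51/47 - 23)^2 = 96541900/2209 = 43703.89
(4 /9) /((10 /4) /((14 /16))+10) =14 /405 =0.03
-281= -281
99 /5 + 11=154 /5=30.80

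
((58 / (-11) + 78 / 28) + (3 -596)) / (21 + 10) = -19.21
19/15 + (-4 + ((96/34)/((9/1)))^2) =-34267/13005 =-2.63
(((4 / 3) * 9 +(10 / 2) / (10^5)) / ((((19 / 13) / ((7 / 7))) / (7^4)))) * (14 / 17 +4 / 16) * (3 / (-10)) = -1640562115647 / 258400000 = -6348.92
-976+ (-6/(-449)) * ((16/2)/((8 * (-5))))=-2191126/2245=-976.00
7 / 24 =0.29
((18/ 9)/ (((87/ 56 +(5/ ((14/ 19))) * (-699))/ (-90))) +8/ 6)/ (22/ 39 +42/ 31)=0.71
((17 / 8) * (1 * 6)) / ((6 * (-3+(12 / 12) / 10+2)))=-85 / 36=-2.36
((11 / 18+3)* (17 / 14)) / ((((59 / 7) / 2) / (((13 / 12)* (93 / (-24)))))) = -445315 / 101952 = -4.37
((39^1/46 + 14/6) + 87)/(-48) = -12445/6624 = -1.88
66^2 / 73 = 4356 / 73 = 59.67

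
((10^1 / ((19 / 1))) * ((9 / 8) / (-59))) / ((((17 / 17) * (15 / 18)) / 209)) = -297 / 118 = -2.52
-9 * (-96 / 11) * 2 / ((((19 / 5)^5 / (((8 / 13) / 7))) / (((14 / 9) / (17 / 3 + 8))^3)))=627200000 / 24403696342597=0.00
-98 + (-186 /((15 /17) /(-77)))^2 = 6586618514 /25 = 263464740.56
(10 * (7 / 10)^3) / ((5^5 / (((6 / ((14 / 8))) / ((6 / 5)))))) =49 / 15625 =0.00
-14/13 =-1.08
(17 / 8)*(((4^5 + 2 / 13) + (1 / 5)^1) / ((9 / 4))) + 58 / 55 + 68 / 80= 4990213 / 5148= 969.35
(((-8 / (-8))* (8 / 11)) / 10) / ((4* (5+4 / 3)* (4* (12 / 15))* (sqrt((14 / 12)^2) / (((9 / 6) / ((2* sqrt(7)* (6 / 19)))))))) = 9* sqrt(7) / 34496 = 0.00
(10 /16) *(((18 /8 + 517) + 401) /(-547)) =-18405 /17504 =-1.05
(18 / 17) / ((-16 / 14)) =-63 / 68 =-0.93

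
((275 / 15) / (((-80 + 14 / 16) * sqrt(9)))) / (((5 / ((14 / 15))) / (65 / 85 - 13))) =256256 / 1452735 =0.18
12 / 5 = 2.40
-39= -39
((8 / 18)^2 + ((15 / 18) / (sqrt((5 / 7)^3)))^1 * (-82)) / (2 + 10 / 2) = 16 / 567 -41 * sqrt(35) / 15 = -16.14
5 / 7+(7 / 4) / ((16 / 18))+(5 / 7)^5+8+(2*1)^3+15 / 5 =11761657 / 537824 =21.87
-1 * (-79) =79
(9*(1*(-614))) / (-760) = 2763 / 380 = 7.27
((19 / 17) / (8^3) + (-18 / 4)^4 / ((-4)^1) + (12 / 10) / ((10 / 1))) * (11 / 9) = -245088943 / 1958400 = -125.15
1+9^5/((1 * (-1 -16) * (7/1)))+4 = -58454/119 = -491.21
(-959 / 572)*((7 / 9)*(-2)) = 6713 / 2574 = 2.61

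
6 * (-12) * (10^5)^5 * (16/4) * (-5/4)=3600000000000000000000000000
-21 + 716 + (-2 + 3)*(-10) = 685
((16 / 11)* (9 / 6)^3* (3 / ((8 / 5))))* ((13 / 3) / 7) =1755 / 308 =5.70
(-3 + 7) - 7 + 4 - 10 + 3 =-6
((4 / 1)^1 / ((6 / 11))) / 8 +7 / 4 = 8 / 3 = 2.67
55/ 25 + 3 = 26/ 5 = 5.20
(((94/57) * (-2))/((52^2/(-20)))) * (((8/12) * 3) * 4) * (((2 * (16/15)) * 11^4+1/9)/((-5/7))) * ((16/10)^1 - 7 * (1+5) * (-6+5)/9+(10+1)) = -958140433208/6502275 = -147354.65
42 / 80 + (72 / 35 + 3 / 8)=207 / 70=2.96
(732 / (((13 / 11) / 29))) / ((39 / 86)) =6693896 / 169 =39608.85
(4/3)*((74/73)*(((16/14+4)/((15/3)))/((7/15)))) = 2.98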